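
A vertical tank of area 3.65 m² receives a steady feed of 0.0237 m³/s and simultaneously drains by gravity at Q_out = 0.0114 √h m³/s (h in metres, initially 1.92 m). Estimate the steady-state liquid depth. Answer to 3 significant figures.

4.32 m

Level balance: A dh/dt = 0.0237 − 0.0114 √h. Setting dh/dt = 0:
Q_in = 0.0114 √h_ss ⇒ √h_ss = 0.0237/0.0114 = 2.0789.
h_ss = 2.0789² = 4.3220 m. (Since h₀ = 1.92 m < h_ss, the level will rise toward this value.)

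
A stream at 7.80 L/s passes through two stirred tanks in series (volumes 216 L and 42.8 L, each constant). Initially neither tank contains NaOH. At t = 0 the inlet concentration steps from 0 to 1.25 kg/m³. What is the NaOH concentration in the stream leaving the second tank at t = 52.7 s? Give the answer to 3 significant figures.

1.02 kg/m³

Each tank obeys Vᵢ dCᵢ/dt = Q(Cᵢ₋₁ − Cᵢ), so τᵢ = Vᵢ/Q.
τ₁ = 216/7.80 = 27.692 s; τ₂ = 42.8/7.80 = 5.4872 s.
Solving the cascade with C₁(0)=C₂(0)=0 gives C₂(t) = C_in[1 − (τ₁ e^(−t/τ₁) − τ₂ e^(−t/τ₂))/(τ₁ − τ₂)].
At t = 52.7: e^(−t/τ₁) = 0.14911, e^(−t/τ₂) = 6.7444e-05.
C₂ = 1.25·[1 − (27.692·0.14911 − 5.4872·6.7444e-05)/(22.205)] = 1.25·0.81406 = 1.0176 kg/m³.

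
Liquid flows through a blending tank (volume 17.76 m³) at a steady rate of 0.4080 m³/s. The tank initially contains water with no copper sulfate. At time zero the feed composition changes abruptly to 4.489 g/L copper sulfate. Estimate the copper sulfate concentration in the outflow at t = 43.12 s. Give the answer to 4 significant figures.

Unsteady species balance (constant V, well mixed): V dC/dt = Q(C_in − C).
Time constant τ = V/Q = 17.76/0.4080 = 43.5294 s.
C approaches C_in exponentially: C(t) = C_in + (C₀ − C_in) e^(−t/τ).
C(43.12) = 4.489 + (0 − 4.489)·e^(−43.12/43.5294) = 4.489 + (-4.48900)·0.371356 = 2.82198 g/L.

2.822 g/L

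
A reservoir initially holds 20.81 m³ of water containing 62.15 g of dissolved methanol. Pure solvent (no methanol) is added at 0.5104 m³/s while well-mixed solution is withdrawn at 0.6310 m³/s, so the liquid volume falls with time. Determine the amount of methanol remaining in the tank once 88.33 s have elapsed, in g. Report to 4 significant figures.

Let m(t) be the amount of methanol. Volume: V(t) = V₀ + (Q_in − Q_out) t = 20.81 − 0.120600 t; V(88.33) = 10.1574 m³.
Solute balance: dm/dt = 0 − Q_out C = −Q_out m/V(t).
dm/m = −Q_out dt/(V₀ − 0.120600 t); integrating gives ln(m/m₀) = −(Q_out/(Q_in−Q_out)) ln(V/V₀).
m = m₀ (V₀/V)^(Q_out/(Q_in−Q_out)) = 62.15 × (20.81/10.1574)^(-5.23217) = 1.45772 g.

1.458 g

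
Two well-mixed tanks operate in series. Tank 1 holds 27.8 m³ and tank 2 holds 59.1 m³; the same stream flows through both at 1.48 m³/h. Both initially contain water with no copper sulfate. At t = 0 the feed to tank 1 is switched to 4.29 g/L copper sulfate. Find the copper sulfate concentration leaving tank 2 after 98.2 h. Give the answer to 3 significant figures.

3.62 g/L

Species balance on tank i: dCᵢ/dt = (Cᵢ₋₁ − Cᵢ)/τᵢ with τᵢ = Vᵢ/Q.
τ₁ = 27.8/1.48 = 18.784 h; τ₂ = 59.1/1.48 = 39.932 h.
Solving the cascade with C₁(0)=C₂(0)=0 gives C₂(t) = C_in[1 − (τ₁ e^(−t/τ₁) − τ₂ e^(−t/τ₂))/(τ₁ − τ₂)].
At t = 98.2: e^(−t/τ₁) = 0.0053647, e^(−t/τ₂) = 0.085507.
C₂ = 4.29·[1 − (18.784·0.0053647 − 39.932·0.085507)/(-21.149)] = 4.29·0.84331 = 3.6178 g/L.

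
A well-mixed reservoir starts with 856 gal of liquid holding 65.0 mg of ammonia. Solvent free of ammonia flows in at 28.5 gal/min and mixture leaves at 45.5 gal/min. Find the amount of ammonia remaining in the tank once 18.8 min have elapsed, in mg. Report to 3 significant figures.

Total volume: dV/dt = Q_in − Q_out = -17.000 gal/min, so V(t) = 856 − 17.000 t and V(18.8) = 536.40 gal.
Solute balance: dm/dt = 0 − Q_out C = −Q_out m/V(t).
dm/m = −Q_out dt/(V₀ − 17.000 t); integrating gives ln(m/m₀) = −(Q_out/(Q_in−Q_out)) ln(V/V₀).
m = m₀ (V₀/V)^(Q_out/(Q_in−Q_out)) = 65.0 × (856/536.40)^(-2.6765) = 18.605 mg.

18.6 mg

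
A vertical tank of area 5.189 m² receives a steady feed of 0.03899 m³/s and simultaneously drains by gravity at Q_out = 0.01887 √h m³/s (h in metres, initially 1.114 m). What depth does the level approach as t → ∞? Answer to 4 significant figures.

4.269 m

Level balance: A dh/dt = 0.03899 − 0.01887 √h. Setting dh/dt = 0:
Q_in = 0.01887 √h_ss ⇒ √h_ss = 0.03899/0.01887 = 2.06624.
h_ss = 2.06624² = 4.26936 m. (Since h₀ = 1.114 m < h_ss, the level will rise toward this value.)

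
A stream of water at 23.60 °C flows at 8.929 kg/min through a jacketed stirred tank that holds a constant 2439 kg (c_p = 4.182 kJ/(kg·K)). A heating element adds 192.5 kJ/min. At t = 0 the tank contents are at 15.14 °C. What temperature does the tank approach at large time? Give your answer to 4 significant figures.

28.76 °C

Heat balance on the well-mixed liquid: M c_p dT/dt = ṁ c_p (T_in − T) + 192.5.
At steady state dT/dt = 0 ⇒ T_ss = T_in + Q̇/(ṁ c_p) = 23.60 + 192.5/(8.929·4.182) = 28.7552 °C.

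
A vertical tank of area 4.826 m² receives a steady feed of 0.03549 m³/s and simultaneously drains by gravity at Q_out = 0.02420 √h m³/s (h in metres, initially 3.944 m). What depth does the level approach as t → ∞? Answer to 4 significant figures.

2.151 m

Level balance: A dh/dt = 0.03549 − 0.02420 √h. Setting dh/dt = 0:
Q_in = 0.02420 √h_ss ⇒ √h_ss = 0.03549/0.02420 = 1.46653.
h_ss = 1.46653² = 2.15071 m. (Since h₀ = 3.944 m > h_ss, the level will fall toward this value.)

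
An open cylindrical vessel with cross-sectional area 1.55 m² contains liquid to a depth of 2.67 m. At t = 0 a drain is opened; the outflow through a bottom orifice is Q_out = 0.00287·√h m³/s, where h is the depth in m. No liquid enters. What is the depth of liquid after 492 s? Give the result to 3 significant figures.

A dh/dt = −Q_out = −0.00287 √h.
Separate and integrate: 2(√h − √h₀) = −(0.00287/A) t.
√h = √2.67 − 0.00287·492/(2·1.55) = 1.6340 − 0.45550 = 1.1785.
h = 1.1785² = 1.3889 m.

1.39 m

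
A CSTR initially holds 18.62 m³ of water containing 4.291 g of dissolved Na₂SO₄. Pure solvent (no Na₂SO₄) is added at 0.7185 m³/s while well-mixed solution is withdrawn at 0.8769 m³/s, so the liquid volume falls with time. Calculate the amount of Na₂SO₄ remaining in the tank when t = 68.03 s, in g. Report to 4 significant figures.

0.03582 g

Total volume: dV/dt = Q_in − Q_out = -0.158400 m³/s, so V(t) = 18.62 − 0.158400 t and V(68.03) = 7.84405 m³.
No Na₂SO₄ enters, so dm/dt = −Q_out · (m/V).
dm/m = −Q_out dt/(V₀ − 0.158400 t); integrating gives ln(m/m₀) = −(Q_out/(Q_in−Q_out)) ln(V/V₀).
m = m₀ (V₀/V)^(Q_out/(Q_in−Q_out)) = 4.291 × (18.62/7.84405)^(-5.53598) = 0.0358205 g.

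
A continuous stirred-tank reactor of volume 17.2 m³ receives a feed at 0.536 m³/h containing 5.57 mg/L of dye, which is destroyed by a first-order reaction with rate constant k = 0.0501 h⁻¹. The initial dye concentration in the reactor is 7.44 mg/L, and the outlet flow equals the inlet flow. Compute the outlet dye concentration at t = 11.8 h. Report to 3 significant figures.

4.17 mg/L

Accumulation = in − out − consumed: V dC/dt = Q C_in − Q C − k V C.
This is linear with rate a = Q/V + k = 0.081263 h⁻¹.
C_ss = Q C_in/(Q + kV) = 2.1360 mg/L; C(t) = C_ss + (C₀ − C_ss) e^(−a t).
C(11.8) = 2.1360 + (5.3040)·e^(−0.081263·11.8) = 2.1360 + (5.3040)·0.38331 = 4.1691 mg/L.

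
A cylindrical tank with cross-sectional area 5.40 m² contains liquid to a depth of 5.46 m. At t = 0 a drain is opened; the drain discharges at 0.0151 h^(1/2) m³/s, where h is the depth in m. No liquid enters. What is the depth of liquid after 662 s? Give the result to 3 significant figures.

With no inflow, A dh/dt = −0.0151 √h.
∫ h^(−1/2) dh = −(0.0151/A) ∫ dt, giving 2√h = 2√h₀ − (0.0151/A) t.
√h = √5.46 − 0.0151·662/(2·5.40) = 2.3367 − 0.92557 = 1.4111.
h = 1.4111² = 1.9912 m.

1.99 m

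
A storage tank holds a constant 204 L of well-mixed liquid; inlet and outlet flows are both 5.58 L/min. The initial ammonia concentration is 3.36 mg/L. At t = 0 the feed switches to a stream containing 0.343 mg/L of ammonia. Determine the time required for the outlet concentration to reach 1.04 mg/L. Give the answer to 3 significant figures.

53.6 min

Species balance on the tank: V dC/dt = Q(C_in − C), so τ = V/Q = 36.559 min.
C(t) = C_in + (C₀ − C_in) e^(−t/τ). Set C = 1.04 and solve for t:
e^(−t/τ) = (C − C_in)/(C₀ − C_in) = (1.04 − 0.343)/(3.36 − 0.343) = 0.23102
t = −τ ln(…) = 36.559 × 1.4652 = 53.568 min.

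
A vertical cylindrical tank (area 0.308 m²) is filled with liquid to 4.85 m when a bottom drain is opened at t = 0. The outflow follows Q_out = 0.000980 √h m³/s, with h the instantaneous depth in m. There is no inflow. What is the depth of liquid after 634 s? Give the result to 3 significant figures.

With no inflow, A dh/dt = −0.000980 √h.
∫ h^(−1/2) dh = −(0.000980/A) ∫ dt, giving 2√h = 2√h₀ − (0.000980/A) t.
√h = √4.85 − 0.000980·634/(2·0.308) = 2.2023 − 1.0086 = 1.1936.
h = 1.1936² = 1.4248 m.

1.42 m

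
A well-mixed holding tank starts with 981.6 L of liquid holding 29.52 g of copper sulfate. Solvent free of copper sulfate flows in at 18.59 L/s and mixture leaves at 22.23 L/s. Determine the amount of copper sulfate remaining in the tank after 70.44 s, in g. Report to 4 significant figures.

4.647 g

Let m(t) be the amount of copper sulfate. Volume: V(t) = V₀ + (Q_in − Q_out) t = 981.6 − 3.64000 t; V(70.44) = 725.198 L.
Solute balance: dm/dt = 0 − Q_out C = −Q_out m/V(t).
Separate: dm/m = −Q_out dt/V(t) ⇒ ln(m/m₀) = −(Q_out/(Q_in−Q_out)) ln(V/V₀).
m = m₀ (V₀/V)^(Q_out/(Q_in−Q_out)) = 29.52 × (981.6/725.198)^(-6.10714) = 4.64690 g.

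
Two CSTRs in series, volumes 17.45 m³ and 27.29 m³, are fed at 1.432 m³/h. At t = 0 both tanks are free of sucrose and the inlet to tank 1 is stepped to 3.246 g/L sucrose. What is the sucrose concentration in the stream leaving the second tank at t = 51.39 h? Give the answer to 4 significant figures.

2.724 g/L

Each tank obeys Vᵢ dCᵢ/dt = Q(Cᵢ₋₁ − Cᵢ), so τᵢ = Vᵢ/Q.
τ₁ = 17.45/1.432 = 12.1858 h; τ₂ = 27.29/1.432 = 19.0573 h.
Tank 1: C₁ = C_in(1 − e^(−t/τ₁)). Tank 2 (τ₁ ≠ τ₂): C₂ = C_in[1 − (τ₁ e^(−t/τ₁) − τ₂ e^(−t/τ₂))/(τ₁ − τ₂)].
At t = 51.39: e^(−t/τ₁) = 0.0147396, e^(−t/τ₂) = 0.0674337.
C₂ = 3.246·[1 − (12.1858·0.0147396 − 19.0573·0.0674337)/(-6.87151)] = 3.246·0.839120 = 2.72378 g/L.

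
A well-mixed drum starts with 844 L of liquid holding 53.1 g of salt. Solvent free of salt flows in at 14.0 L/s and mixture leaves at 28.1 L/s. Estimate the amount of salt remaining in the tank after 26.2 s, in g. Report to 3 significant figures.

Total volume: dV/dt = Q_in − Q_out = -14.100 L/s, so V(t) = 844 − 14.100 t and V(26.2) = 474.58 L.
No salt enters, so dm/dt = −Q_out · (m/V).
dm/m = −Q_out dt/(V₀ − 14.100 t); integrating gives ln(m/m₀) = −(Q_out/(Q_in−Q_out)) ln(V/V₀).
m = m₀ (V₀/V)^(Q_out/(Q_in−Q_out)) = 53.1 × (844/474.58)^(-1.9929) = 16.858 g.

16.9 g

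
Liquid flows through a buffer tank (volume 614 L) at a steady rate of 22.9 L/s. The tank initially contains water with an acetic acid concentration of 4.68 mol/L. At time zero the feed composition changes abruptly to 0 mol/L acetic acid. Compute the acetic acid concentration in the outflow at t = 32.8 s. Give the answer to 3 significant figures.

Unsteady species balance (constant V, well mixed): V dC/dt = Q(C_in − C).
Rewrite as dC/dt + C/τ = C_in/τ, τ = V/Q = 26.812 s.
This is linear first-order; C(t) = C_in + (C₀ − C_in) e^(−t/τ).
C(32.8) = 0 + (4.68 − 0)·e^(−32.8/26.812) = 0 + (4.6800)·0.29425 = 1.3771 mol/L.

1.38 mol/L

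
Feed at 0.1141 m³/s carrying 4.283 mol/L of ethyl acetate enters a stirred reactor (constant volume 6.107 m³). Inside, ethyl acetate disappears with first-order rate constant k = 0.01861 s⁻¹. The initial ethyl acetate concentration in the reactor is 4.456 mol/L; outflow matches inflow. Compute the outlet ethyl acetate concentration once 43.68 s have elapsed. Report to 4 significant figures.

Species balance: V dC/dt = Q C_in − Q C − k V C.
This is linear with rate a = Q/V + k = 0.0372935 s⁻¹.
C_ss = Q C_in/(Q + kV) = 2.14572 mol/L; C(t) = C_ss + (C₀ − C_ss) e^(−a t).
C(43.68) = 2.14572 + (2.31028)·e^(−0.0372935·43.68) = 2.14572 + (2.31028)·0.196130 = 2.59883 mol/L.

2.599 mol/L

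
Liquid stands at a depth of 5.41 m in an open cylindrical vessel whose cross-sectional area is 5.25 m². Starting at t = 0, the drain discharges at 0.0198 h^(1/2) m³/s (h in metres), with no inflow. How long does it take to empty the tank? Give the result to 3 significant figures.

1230 s

Volume balance on the tank: A dh/dt = −0.0198 √h.
This is separable: 2 d(√h)/dt = −0.0198/A, so √h = √h₀ − (0.0198/(2A)) t.
Tank is empty when √h = 0: t_empty = 2A√h₀/0.0198.
t_empty = 2·5.25·√5.41/0.0198 = 10.500·2.3259/0.0198 = 1233.5 s.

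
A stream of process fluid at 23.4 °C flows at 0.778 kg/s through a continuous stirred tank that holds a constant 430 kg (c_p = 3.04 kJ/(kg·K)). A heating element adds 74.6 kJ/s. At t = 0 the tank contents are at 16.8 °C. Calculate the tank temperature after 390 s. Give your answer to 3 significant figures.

36.1 °C

M c_p dT/dt = ṁ c_p (T_in − T) + Q̇.
τ = M/ṁ = 552.70 s; T_ss = T_in + Q̇/(ṁ c_p) = 23.4 + 74.6/(0.778·3.04) = 54.942 °C.
Integrating: T(t) = T_ss + (T₀ − T_ss) e^(−t/τ).
T(390) = 54.942 + (-38.142)·e^(−390/552.70) = 54.942 + (-38.142)·0.49380 = 36.107 °C.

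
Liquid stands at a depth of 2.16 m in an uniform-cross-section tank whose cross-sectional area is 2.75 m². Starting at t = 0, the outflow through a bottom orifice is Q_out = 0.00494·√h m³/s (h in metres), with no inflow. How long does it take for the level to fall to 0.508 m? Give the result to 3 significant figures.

Unsteady balance on liquid volume: A dh/dt = −0.00494 √h.
This is separable: 2 d(√h)/dt = −0.00494/A, so √h = √h₀ − (0.00494/(2A)) t.
t = 2A(√h₀ − √h)/0.00494 = 2·2.75·(√2.16 − √0.508)/0.00494
  = 5.5000 × (1.4697 − 0.71274) / 0.00494 = 842.76 s.

843 s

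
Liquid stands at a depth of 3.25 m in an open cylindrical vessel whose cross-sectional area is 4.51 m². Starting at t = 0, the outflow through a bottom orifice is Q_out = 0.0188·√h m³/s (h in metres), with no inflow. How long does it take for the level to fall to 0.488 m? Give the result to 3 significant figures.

530 s

A dh/dt = −Q_out = −0.0188 √h.
Separate and integrate: 2(√h − √h₀) = −(0.0188/A) t.
t = 2A(√h₀ − √h)/0.0188 = 2·4.51·(√3.25 − √0.488)/0.0188
  = 9.0200 × (1.8028 − 0.69857) / 0.0188 = 529.78 s.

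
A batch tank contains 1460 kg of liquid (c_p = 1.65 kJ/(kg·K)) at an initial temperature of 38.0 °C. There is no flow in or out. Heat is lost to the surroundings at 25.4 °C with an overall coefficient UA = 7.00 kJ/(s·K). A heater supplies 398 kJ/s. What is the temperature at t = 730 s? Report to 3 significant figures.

First-law balance (no shaft work): M c_p dT/dt = −UA(T − T_amb) + Q̇.
dT/dt = (T_ss − T)/τ with T_ss = T_amb + Q̇/UA = 25.4 + 398/7.00 = 82.257 °C, τ = M c_p/UA = 1460·1.65/7.00 = 344.14 s.
This is linear first-order; T(t) = T_ss + (T₀ − T_ss) e^(−t/τ).
T(730) = 82.257 + (-44.257)·0.11989 = 76.951 °C.

77.0 °C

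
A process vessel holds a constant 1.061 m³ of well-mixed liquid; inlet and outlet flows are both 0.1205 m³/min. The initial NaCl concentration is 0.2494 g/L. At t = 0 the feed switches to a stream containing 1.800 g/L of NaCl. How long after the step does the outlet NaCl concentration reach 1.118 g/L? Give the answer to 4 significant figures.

Species balance: V dC/dt = Q(C_in − C) ⇒ τ = V/Q = 8.80498 min.
C(t) = C_in + (C₀ − C_in) e^(−t/τ). Set C = 1.118 and solve for t:
e^(−t/τ) = (C − C_in)/(C₀ − C_in) = (1.118 − 1.800)/(0.2494 − 1.800) = 0.439830
t = −τ ln(…) = 8.80498 × 0.821368 = 7.23212 min.

7.232 min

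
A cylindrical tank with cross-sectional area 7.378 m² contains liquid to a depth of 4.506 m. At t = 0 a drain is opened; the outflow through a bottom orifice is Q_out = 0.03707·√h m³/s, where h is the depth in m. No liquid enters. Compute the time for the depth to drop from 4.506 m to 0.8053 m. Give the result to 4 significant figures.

487.8 s

With no inflow, A dh/dt = −0.03707 √h.
Separate and integrate: 2(√h − √h₀) = −(0.03707/A) t.
t = 2A(√h₀ − √h)/0.03707 = 2·7.378·(√4.506 − √0.8053)/0.03707
  = 14.7560 × (2.12273 − 0.897385) / 0.03707 = 487.760 s.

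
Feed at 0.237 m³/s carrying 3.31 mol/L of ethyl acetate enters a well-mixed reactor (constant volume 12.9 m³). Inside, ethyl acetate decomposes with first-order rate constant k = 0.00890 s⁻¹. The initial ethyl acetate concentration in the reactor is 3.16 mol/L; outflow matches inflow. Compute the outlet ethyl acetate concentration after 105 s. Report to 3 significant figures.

2.28 mol/L

Accumulation = in − out − consumed: V dC/dt = Q C_in − Q C − k V C.
This is linear with rate a = Q/V + k = 0.027272 s⁻¹.
C_ss = Q C_in/(Q + kV) = 2.2298 mol/L; C(t) = C_ss + (C₀ − C_ss) e^(−a t).
C(105) = 2.2298 + (0.93019)·e^(−0.027272·105) = 2.2298 + (0.93019)·0.057065 = 2.2829 mol/L.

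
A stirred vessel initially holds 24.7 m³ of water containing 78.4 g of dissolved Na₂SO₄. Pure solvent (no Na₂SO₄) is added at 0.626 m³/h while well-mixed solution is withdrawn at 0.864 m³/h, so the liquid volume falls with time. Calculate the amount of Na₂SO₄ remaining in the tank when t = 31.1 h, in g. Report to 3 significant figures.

21.5 g

Total volume: dV/dt = Q_in − Q_out = -0.23800 m³/h, so V(t) = 24.7 − 0.23800 t and V(31.1) = 17.298 m³.
Solute balance: dm/dt = 0 − Q_out C = −Q_out m/V(t).
Separate: dm/m = −Q_out dt/V(t) ⇒ ln(m/m₀) = −(Q_out/(Q_in−Q_out)) ln(V/V₀).
m = m₀ (V₀/V)^(Q_out/(Q_in−Q_out)) = 78.4 × (24.7/17.298)^(-3.6303) = 21.514 g.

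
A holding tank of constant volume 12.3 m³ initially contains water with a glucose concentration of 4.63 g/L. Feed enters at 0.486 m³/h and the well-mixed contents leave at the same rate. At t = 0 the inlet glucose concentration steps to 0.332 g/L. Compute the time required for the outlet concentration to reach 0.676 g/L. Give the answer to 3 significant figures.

Species balance: V dC/dt = Q(C_in − C) ⇒ τ = V/Q = 25.309 h.
C(t) = C_in + (C₀ − C_in) e^(−t/τ). Set C = 0.676 and solve for t:
e^(−t/τ) = (C − C_in)/(C₀ − C_in) = (0.676 − 0.332)/(4.63 − 0.332) = 0.080037
t = −τ ln(…) = 25.309 × 2.5253 = 63.911 h.

63.9 h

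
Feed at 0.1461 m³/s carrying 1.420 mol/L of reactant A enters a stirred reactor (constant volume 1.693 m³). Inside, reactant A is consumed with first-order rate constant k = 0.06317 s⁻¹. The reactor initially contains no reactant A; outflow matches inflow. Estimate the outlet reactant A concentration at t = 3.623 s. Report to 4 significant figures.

Species balance: V dC/dt = Q C_in − Q C − k V C.
dC/dt = (Q/V) C_in − (Q/V + k) C; effective rate a = Q/V + k = 0.0862965 + 0.06317 = 0.149467 s⁻¹.
C_ss = Q C_in/(Q + kV) = 0.819856 mol/L; C(t) = C_ss + (C₀ − C_ss) e^(−a t).
C(3.623) = 0.819856 + (-0.819856)·e^(−0.149467·3.623) = 0.819856 + (-0.819856)·0.581865 = 0.342811 mol/L.

0.3428 mol/L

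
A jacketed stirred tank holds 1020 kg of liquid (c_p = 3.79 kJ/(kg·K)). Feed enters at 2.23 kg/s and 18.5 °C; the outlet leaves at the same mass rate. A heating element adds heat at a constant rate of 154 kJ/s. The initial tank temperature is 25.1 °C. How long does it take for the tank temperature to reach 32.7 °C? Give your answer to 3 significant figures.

M c_p dT/dt = ṁ c_p (T_in − T) + Q̇.
τ = M/ṁ = 457.40 s; T_ss = T_in + Q̇/(ṁ c_p) = 36.721 °C.
T(t) = T_ss + (T₀ − T_ss) e^(−t/τ). Set T = 32.7:
e^(−t/τ) = (32.7 − 36.721)/(25.1 − 36.721) = 0.34602
t = −457.40 · ln(0.34602) = 485.42 s.

485 s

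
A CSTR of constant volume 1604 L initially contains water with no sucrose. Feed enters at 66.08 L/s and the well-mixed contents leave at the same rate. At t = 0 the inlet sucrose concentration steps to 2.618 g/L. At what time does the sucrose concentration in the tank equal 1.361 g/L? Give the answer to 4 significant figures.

17.81 s

Species balance: V dC/dt = Q(C_in − C) ⇒ τ = V/Q = 24.2736 s.
C(t) = C_in + (C₀ − C_in) e^(−t/τ). Set C = 1.361 and solve for t:
e^(−t/τ) = (C − C_in)/(C₀ − C_in) = (1.361 − 2.618)/(0 − 2.618) = 0.480138
t = −τ ln(…) = 24.2736 × 0.733683 = 17.8091 s.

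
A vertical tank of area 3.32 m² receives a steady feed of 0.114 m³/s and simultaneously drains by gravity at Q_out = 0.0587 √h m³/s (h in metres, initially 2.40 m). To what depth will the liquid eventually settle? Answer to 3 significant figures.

3.77 m

A dh/dt = Q_in − 0.0587 √h. Steady state requires inflow = outflow:
Q_in = 0.0587 √h_ss ⇒ √h_ss = 0.114/0.0587 = 1.9421.
h_ss = 1.9421² = 3.7717 m. (Since h₀ = 2.40 m < h_ss, the level will rise toward this value.)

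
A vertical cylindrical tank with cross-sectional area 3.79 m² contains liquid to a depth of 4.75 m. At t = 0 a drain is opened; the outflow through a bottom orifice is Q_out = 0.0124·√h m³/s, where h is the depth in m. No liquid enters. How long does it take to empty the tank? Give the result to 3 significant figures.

1330 s

A dh/dt = −Q_out = −0.0124 √h.
∫ h^(−1/2) dh = −(0.0124/A) ∫ dt, giving 2√h = 2√h₀ − (0.0124/A) t.
Tank is empty when √h = 0: t_empty = 2A√h₀/0.0124.
t_empty = 2·3.79·√4.75/0.0124 = 7.5800·2.1794/0.0124 = 1332.3 s.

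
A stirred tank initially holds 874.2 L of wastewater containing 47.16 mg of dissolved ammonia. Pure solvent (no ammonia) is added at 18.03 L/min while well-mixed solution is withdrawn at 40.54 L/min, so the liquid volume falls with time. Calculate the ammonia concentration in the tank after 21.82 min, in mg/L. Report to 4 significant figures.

Total volume: dV/dt = Q_in − Q_out = -22.5100 L/min, so V(t) = 874.2 − 22.5100 t and V(21.82) = 383.032 L.
Species balance (pure solvent in): dm/dt = −Q_out · m/V(t).
Separate: dm/m = −Q_out dt/V(t) ⇒ ln(m/m₀) = −(Q_out/(Q_in−Q_out)) ln(V/V₀).
m = m₀ (V₀/V)^(Q_out/(Q_in−Q_out)) = 47.16 × (874.2/383.032)^(-1.80098) = 10.6696 mg.
C = m/V = 10.6696/383.032 = 0.0278556 mg/L.

0.02786 mg/L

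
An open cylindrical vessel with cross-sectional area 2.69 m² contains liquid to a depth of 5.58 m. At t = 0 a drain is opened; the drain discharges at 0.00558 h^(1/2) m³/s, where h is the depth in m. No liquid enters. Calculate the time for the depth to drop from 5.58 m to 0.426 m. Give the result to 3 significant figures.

Unsteady balance on liquid volume: A dh/dt = −0.00558 √h.
Separate and integrate: 2(√h − √h₀) = −(0.00558/A) t.
t = 2A(√h₀ − √h)/0.00558 = 2·2.69·(√5.58 − √0.426)/0.00558
  = 5.3800 × (2.3622 − 0.65269) / 0.00558 = 1648.2 s.

1650 s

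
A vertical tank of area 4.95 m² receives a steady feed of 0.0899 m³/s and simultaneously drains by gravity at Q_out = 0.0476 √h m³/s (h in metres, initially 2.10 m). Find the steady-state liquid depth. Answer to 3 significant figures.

3.57 m

Level balance: A dh/dt = 0.0899 − 0.0476 √h. Setting dh/dt = 0:
Q_in = 0.0476 √h_ss ⇒ √h_ss = 0.0899/0.0476 = 1.8887.
h_ss = 1.8887² = 3.5670 m. (Since h₀ = 2.10 m < h_ss, the level will rise toward this value.)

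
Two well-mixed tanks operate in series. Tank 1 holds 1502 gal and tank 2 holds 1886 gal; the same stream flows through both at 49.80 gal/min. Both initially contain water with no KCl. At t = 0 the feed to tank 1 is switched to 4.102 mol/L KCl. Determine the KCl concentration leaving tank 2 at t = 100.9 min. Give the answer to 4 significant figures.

Species balance on tank i: dCᵢ/dt = (Cᵢ₋₁ − Cᵢ)/τᵢ with τᵢ = Vᵢ/Q.
τ₁ = 1502/49.80 = 30.1606 min; τ₂ = 1886/49.80 = 37.8715 min.
Tank 1: C₁ = C_in(1 − e^(−t/τ₁)). Tank 2 (τ₁ ≠ τ₂): C₂ = C_in[1 − (τ₁ e^(−t/τ₁) − τ₂ e^(−t/τ₂))/(τ₁ − τ₂)].
At t = 100.9: e^(−t/τ₁) = 0.0352454, e^(−t/τ₂) = 0.0696499.
C₂ = 4.102·[1 − (30.1606·0.0352454 − 37.8715·0.0696499)/(-7.71084)] = 4.102·0.795778 = 3.26428 mol/L.

3.264 mol/L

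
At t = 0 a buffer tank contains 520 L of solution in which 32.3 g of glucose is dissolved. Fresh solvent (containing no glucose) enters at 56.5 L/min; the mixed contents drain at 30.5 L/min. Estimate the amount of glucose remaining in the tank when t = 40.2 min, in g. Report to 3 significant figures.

Total volume: dV/dt = Q_in − Q_out = 26.000 L/min, so V(t) = 520 + 26.000 t and V(40.2) = 1565.2 L.
Solute balance: dm/dt = 0 − Q_out C = −Q_out m/V(t).
dm/m = −Q_out dt/(V₀ + 26.000 t); integrating gives ln(m/m₀) = −(Q_out/(Q_in−Q_out)) ln(V/V₀).
m = m₀ (V₀/V)^(Q_out/(Q_in−Q_out)) = 32.3 × (520/1565.2)^(1.1731) = 8.8676 g.

8.87 g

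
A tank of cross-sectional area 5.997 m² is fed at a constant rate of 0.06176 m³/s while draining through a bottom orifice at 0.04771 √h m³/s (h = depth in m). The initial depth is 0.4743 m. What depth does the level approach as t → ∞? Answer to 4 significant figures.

Accumulation of liquid (constant cross-section A): A dh/dt = Q_in − 0.04771 √h. At steady state dh/dt = 0:
Q_in = 0.04771 √h_ss ⇒ √h_ss = 0.06176/0.04771 = 1.29449.
h_ss = 1.29449² = 1.67570 m. (Since h₀ = 0.4743 m < h_ss, the level will rise toward this value.)

1.676 m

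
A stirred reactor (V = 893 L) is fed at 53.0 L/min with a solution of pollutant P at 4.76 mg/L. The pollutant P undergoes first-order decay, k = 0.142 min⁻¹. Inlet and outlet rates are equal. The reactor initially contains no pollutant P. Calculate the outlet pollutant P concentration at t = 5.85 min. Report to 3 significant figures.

Accumulation = in − out − consumed: V dC/dt = Q C_in − Q C − k V C.
dC/dt = (Q/V) C_in − (Q/V + k) C; effective rate a = Q/V + k = 0.059351 + 0.142 = 0.20135 min⁻¹.
C_ss = Q C_in/(Q + kV) = 1.4031 mg/L; C(t) = C_ss + (C₀ − C_ss) e^(−a t).
C(5.85) = 1.4031 + (-1.4031)·e^(−0.20135·5.85) = 1.4031 + (-1.4031)·0.30792 = 0.97103 mg/L.

0.971 mg/L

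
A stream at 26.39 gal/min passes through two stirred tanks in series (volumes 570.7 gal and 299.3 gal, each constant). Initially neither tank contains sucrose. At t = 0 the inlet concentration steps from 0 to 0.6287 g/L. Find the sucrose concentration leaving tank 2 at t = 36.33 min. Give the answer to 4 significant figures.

Each tank obeys Vᵢ dCᵢ/dt = Q(Cᵢ₋₁ − Cᵢ), so τᵢ = Vᵢ/Q.
τ₁ = 570.7/26.39 = 21.6256 min; τ₂ = 299.3/26.39 = 11.3414 min.
Tank 1: C₁ = C_in(1 − e^(−t/τ₁)). Tank 2 (τ₁ ≠ τ₂): C₂ = C_in[1 − (τ₁ e^(−t/τ₁) − τ₂ e^(−t/τ₂))/(τ₁ − τ₂)].
At t = 36.33: e^(−t/τ₁) = 0.186383, e^(−t/τ₂) = 0.0406278.
C₂ = 0.6287·[1 − (21.6256·0.186383 − 11.3414·0.0406278)/(10.2842)] = 0.6287·0.652878 = 0.410465 g/L.

0.4105 g/L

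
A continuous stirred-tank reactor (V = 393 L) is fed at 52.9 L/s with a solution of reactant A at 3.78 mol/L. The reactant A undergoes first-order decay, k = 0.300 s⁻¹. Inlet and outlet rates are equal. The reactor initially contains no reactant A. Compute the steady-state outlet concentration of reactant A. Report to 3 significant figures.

1.17 mol/L

Species balance: V dC/dt = Q C_in − Q C − k V C.
Steady state (dC/dt = 0): C_ss = Q C_in/(Q + kV) = C_in/(1 + kV/Q).
C_ss = 52.9·3.78/(52.9 + 0.300·393) = 199.96/170.80 = 1.1707 mol/L.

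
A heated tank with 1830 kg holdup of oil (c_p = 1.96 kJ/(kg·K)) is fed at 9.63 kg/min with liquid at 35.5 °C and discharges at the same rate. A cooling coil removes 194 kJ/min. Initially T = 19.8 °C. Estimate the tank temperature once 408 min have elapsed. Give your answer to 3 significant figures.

24.6 °C

Heat balance on the well-mixed liquid: M c_p dT/dt = ṁ c_p (T_in − T) − 194.
τ = M/ṁ = 190.03 min; T_ss = T_in − Q̇/(ṁ c_p) = 35.5 − 194/(9.63·1.96) = 25.222 °C.
Solution: T(t) = T_ss + (T₀ − T_ss) e^(−t/τ).
T(408) = 25.222 + (-5.4217)·e^(−408/190.03) = 25.222 + (-5.4217)·0.11683 = 24.588 °C.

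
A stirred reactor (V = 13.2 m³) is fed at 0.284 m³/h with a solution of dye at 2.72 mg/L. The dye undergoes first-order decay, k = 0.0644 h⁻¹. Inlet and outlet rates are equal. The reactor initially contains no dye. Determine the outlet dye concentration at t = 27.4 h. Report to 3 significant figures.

Accumulation = in − out − consumed: V dC/dt = Q C_in − Q C − k V C.
dC/dt = (Q/V) C_in − (Q/V + k) C; effective rate a = Q/V + k = 0.021515 + 0.0644 = 0.085915 h⁻¹.
C_ss = Q C_in/(Q + kV) = 0.68115 mg/L; C(t) = C_ss + (C₀ − C_ss) e^(−a t).
C(27.4) = 0.68115 + (-0.68115)·e^(−0.085915·27.4) = 0.68115 + (-0.68115)·0.094981 = 0.61645 mg/L.

0.616 mg/L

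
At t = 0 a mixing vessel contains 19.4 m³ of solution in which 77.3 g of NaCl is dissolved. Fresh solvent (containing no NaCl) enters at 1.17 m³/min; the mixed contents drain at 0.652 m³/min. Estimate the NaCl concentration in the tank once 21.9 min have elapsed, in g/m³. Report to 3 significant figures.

1.41 g/m³

Let m(t) be the amount of NaCl. Volume: V(t) = V₀ + (Q_in − Q_out) t = 19.4 + 0.51800 t; V(21.9) = 30.744 m³.
Solute balance: dm/dt = 0 − Q_out C = −Q_out m/V(t).
Separate: dm/m = −Q_out dt/V(t) ⇒ ln(m/m₀) = −(Q_out/(Q_in−Q_out)) ln(V/V₀).
m = m₀ (V₀/V)^(Q_out/(Q_in−Q_out)) = 77.3 × (19.4/30.744)^(1.2587) = 43.300 g.
C = m/V = 43.300/30.744 = 1.4084 g/m³.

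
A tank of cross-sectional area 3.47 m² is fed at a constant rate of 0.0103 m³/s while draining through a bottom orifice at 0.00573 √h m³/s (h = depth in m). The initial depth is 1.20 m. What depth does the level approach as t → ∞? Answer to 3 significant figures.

3.23 m

Level balance: A dh/dt = 0.0103 − 0.00573 √h. Setting dh/dt = 0:
Q_in = 0.00573 √h_ss ⇒ √h_ss = 0.0103/0.00573 = 1.7976.
h_ss = 1.7976² = 3.2312 m. (Since h₀ = 1.20 m < h_ss, the level will rise toward this value.)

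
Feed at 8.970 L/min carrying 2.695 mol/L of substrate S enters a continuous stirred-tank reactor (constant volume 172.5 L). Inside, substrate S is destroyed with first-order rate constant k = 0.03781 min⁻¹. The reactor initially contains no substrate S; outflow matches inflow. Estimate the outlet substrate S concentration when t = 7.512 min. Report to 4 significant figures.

V dC/dt = Q(C_in − C) − k V C.
dC/dt = (Q/V) C_in − (Q/V + k) C; effective rate a = Q/V + k = 0.0520000 + 0.03781 = 0.0898100 min⁻¹.
C_ss = Q C_in/(Q + kV) = 1.56041 mol/L; C(t) = C_ss + (C₀ − C_ss) e^(−a t).
C(7.512) = 1.56041 + (-1.56041)·e^(−0.0898100·7.512) = 1.56041 + (-1.56041)·0.509333 = 0.765639 mol/L.

0.7656 mol/L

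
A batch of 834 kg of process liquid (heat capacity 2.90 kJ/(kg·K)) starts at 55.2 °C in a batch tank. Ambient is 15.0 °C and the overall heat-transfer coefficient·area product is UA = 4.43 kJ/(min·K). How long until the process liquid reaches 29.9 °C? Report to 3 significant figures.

Lumped-capacitance energy balance: M c_p dT/dt = UA(T_amb − T).
τ = M c_p/UA = 545.96 min; T_ss = T_amb = 15.000 °C.
T(t) = T_ss + (T₀ − T_ss)e^(−t/τ); set T = 29.9:
t = −τ ln[(T − T_ss)/(T₀ − T_ss)] = −545.96 · ln(0.37065) = 541.87 min.

542 min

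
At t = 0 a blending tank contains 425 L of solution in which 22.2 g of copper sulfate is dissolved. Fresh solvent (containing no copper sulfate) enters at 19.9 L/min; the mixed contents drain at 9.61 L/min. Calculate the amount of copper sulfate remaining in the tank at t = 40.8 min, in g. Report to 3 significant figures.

11.7 g

Total volume: dV/dt = Q_in − Q_out = 10.290 L/min, so V(t) = 425 + 10.290 t and V(40.8) = 844.83 L.
Species balance (pure solvent in): dm/dt = −Q_out · m/V(t).
dm/m = −Q_out dt/(V₀ + 10.290 t); integrating gives ln(m/m₀) = −(Q_out/(Q_in−Q_out)) ln(V/V₀).
m = m₀ (V₀/V)^(Q_out/(Q_in−Q_out)) = 22.2 × (425/844.83)^(0.93392) = 11.687 g.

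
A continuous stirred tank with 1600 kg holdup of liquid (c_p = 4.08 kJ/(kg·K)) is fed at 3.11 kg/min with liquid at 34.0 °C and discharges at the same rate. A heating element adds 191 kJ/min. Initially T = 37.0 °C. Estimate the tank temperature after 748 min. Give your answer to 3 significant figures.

46.2 °C

M c_p dT/dt = ṁ c_p (T_in − T) + Q̇.
τ = M/ṁ = 514.47 min; T_ss = T_in + Q̇/(ṁ c_p) = 34.0 + 191/(3.11·4.08) = 49.053 °C.
Solution: T(t) = T_ss + (T₀ − T_ss) e^(−t/τ).
T(748) = 49.053 + (-12.053)·e^(−748/514.47) = 49.053 + (-12.053)·0.23365 = 46.237 °C.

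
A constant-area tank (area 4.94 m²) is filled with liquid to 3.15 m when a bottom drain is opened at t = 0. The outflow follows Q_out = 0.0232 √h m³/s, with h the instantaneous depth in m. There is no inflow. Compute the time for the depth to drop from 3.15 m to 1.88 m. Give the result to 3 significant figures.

172 s

With no inflow, A dh/dt = −0.0232 √h.
∫ h^(−1/2) dh = −(0.0232/A) ∫ dt, giving 2√h = 2√h₀ − (0.0232/A) t.
t = 2A(√h₀ − √h)/0.0232 = 2·4.94·(√3.15 − √1.88)/0.0232
  = 9.8800 × (1.7748 − 1.3711) / 0.0232 = 171.92 s.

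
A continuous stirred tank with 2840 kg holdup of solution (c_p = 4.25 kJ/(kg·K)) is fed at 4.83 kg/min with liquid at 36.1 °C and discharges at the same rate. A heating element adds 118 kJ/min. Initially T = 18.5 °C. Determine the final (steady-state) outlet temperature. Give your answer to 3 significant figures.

41.8 °C

Heat balance on the well-mixed liquid: M c_p dT/dt = ṁ c_p (T_in − T) + 118.
At steady state dT/dt = 0 ⇒ T_ss = T_in + Q̇/(ṁ c_p) = 36.1 + 118/(4.83·4.25) = 41.848 °C.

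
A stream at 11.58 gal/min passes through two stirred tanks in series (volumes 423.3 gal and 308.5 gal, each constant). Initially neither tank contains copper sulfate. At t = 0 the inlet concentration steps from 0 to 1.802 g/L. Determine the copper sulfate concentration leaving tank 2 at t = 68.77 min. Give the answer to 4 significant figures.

1.156 g/L

Each tank obeys Vᵢ dCᵢ/dt = Q(Cᵢ₋₁ − Cᵢ), so τᵢ = Vᵢ/Q.
τ₁ = 423.3/11.58 = 36.5544 min; τ₂ = 308.5/11.58 = 26.6408 min.
Tank 1: C₁ = C_in(1 − e^(−t/τ₁)). Tank 2 (τ₁ ≠ τ₂): C₂ = C_in[1 − (τ₁ e^(−t/τ₁) − τ₂ e^(−t/τ₂))/(τ₁ − τ₂)].
At t = 68.77: e^(−t/τ₁) = 0.152391, e^(−t/τ₂) = 0.0756693.
C₂ = 1.802·[1 − (36.5544·0.152391 − 26.6408·0.0756693)/(9.91364)] = 1.802·0.641436 = 1.15587 g/L.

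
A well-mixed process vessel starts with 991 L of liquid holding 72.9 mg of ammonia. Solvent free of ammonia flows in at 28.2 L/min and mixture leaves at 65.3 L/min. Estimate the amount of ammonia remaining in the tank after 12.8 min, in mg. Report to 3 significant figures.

23.1 mg

Let m(t) be the amount of ammonia. Volume: V(t) = V₀ + (Q_in − Q_out) t = 991 − 37.100 t; V(12.8) = 516.12 L.
Species balance (pure solvent in): dm/dt = −Q_out · m/V(t).
Separate: dm/m = −Q_out dt/V(t) ⇒ ln(m/m₀) = −(Q_out/(Q_in−Q_out)) ln(V/V₀).
m = m₀ (V₀/V)^(Q_out/(Q_in−Q_out)) = 72.9 × (991/516.12)^(-1.7601) = 23.123 mg.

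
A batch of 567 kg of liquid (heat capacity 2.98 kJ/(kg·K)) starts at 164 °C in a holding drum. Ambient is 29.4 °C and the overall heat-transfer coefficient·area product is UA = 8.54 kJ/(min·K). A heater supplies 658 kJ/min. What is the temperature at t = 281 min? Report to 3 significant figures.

Unsteady energy balance on the tank contents: M c_p dT/dt = −UA(T − T_amb) + Q̇.
dT/dt = (T_ss − T)/τ with T_ss = T_amb + Q̇/UA = 29.4 + 658/8.54 = 106.45 °C, τ = M c_p/UA = 567·2.98/8.54 = 197.85 min.
Solution: T(t) = T_ss + (T₀ − T_ss) e^(−t/τ).
T(281) = 106.45 + (57.551)·0.24165 = 120.36 °C.

120 °C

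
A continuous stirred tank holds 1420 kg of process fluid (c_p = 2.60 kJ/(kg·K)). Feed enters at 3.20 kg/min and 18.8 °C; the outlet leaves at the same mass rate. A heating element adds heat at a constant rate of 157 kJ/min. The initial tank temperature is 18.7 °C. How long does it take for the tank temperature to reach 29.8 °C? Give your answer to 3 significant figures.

Unsteady energy balance on the tank contents: M c_p dT/dt = ṁ c_p (T_in − T) + 157.
τ = M/ṁ = 443.75 min; T_ss = T_in + Q̇/(ṁ c_p) = 37.670 °C.
T(t) = T_ss + (T₀ − T_ss) e^(−t/τ). Set T = 29.8:
e^(−t/τ) = (29.8 − 37.670)/(18.7 − 37.670) = 0.41487
t = −443.75 · ln(0.41487) = 390.41 min.

390 min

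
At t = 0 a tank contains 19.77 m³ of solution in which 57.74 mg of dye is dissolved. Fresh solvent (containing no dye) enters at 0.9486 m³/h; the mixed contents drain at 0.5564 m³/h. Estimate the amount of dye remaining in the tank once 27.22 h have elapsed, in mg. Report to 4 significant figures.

31.29 mg

Let m(t) be the amount of dye. Volume: V(t) = V₀ + (Q_in − Q_out) t = 19.77 + 0.392200 t; V(27.22) = 30.4457 m³.
Species balance (pure solvent in): dm/dt = −Q_out · m/V(t).
Separate: dm/m = −Q_out dt/V(t) ⇒ ln(m/m₀) = −(Q_out/(Q_in−Q_out)) ln(V/V₀).
m = m₀ (V₀/V)^(Q_out/(Q_in−Q_out)) = 57.74 × (19.77/30.4457)^(1.41866) = 31.2932 mg.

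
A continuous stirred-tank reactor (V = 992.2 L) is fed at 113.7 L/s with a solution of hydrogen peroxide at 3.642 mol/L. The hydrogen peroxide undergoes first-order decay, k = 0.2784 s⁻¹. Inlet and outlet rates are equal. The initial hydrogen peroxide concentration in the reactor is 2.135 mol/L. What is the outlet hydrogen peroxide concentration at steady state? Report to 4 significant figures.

Accumulation = in − out − consumed: V dC/dt = Q C_in − Q C − k V C.
Steady state (dC/dt = 0): C_ss = Q C_in/(Q + kV) = C_in/(1 + kV/Q).
C_ss = 113.7·3.642/(113.7 + 0.2784·992.2) = 414.095/389.928 = 1.06198 mol/L.

1.062 mol/L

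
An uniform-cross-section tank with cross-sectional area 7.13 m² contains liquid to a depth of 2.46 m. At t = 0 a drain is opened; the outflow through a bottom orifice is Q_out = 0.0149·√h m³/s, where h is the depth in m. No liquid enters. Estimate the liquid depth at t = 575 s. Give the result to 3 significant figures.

Unsteady balance on liquid volume: A dh/dt = −0.0149 √h.
∫ h^(−1/2) dh = −(0.0149/A) ∫ dt, giving 2√h = 2√h₀ − (0.0149/A) t.
√h = √2.46 − 0.0149·575/(2·7.13) = 1.5684 − 0.60081 = 0.96763.
h = 0.96763² = 0.93631 m.

0.936 m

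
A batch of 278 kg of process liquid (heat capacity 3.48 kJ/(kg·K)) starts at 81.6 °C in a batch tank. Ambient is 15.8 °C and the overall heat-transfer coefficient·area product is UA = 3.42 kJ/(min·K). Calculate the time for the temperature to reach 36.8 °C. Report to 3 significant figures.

323 min

M c_p dT/dt = −UA(T − T_amb).
τ = M c_p/UA = 282.88 min; T_ss = T_amb = 15.800 °C.
T(t) = T_ss + (T₀ − T_ss)e^(−t/τ); set T = 36.8:
t = −τ ln[(T − T_ss)/(T₀ − T_ss)] = −282.88 · ln(0.31915) = 323.07 min.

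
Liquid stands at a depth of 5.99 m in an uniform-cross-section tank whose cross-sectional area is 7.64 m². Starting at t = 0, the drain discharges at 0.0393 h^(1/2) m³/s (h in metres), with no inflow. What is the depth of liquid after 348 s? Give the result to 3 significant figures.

A dh/dt = −Q_out = −0.0393 √h.
Separate and integrate: 2(√h − √h₀) = −(0.0393/A) t.
√h = √5.99 − 0.0393·348/(2·7.64) = 2.4474 − 0.89505 = 1.5524.
h = 1.5524² = 2.4099 m.

2.41 m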